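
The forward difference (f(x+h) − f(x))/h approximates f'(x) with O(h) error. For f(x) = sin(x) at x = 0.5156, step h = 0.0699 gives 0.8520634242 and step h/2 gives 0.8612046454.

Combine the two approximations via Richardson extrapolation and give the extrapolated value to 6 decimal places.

0.870346

The method has order 1: 2^1 = 2.
2·0.8612046454 = 1.7224092908; subtract 0.8520634242 → 0.8703458666
Extrapolated: 0.8703458666 / 1 = 0.8703458666
Shift from A(h/2): +0.0091412212.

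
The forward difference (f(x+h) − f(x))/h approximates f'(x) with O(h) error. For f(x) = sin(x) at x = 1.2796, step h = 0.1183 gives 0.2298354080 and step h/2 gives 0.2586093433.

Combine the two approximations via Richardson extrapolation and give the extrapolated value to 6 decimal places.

0.287383

Leading term ∝ h^1; use weight 2 = 2^1.
2×0.2586093433 = 0.5172186866; subtract 0.2298354080 → 0.2873832786
Extrapolated: 0.2873832786 / 1 = 0.2873832786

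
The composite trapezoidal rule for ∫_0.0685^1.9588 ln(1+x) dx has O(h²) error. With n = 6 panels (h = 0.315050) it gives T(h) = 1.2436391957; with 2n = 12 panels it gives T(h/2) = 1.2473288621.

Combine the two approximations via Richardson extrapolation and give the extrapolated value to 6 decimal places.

Leading term ∝ h^2; use weight 4 = 2^2.
Weighted: 4.9893154484 − 1.2436391957 = 3.7456762527
Divide by 2^2 − 1 = 3.
(4*1.2473288621 − 1.2436391957)/(4 − 1) = 1.2485587509
Correction |R − A(h/2)| = 1.230e-03; gap |A(h/2) − A(h)| = 3.690e-03.

1.248559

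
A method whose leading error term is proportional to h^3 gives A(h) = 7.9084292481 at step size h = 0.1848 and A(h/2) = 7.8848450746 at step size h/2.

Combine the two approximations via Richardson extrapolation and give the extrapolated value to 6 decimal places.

7.881476

Order 3 gives 2^r = 8 and 2^r − 1 = 7.
Top: 8(7.8848450746) − (7.9084292481) = 55.1703313487
55.1703313487 ÷ 7 = 7.8814759070
Shift from A(h/2): −0.0033691676.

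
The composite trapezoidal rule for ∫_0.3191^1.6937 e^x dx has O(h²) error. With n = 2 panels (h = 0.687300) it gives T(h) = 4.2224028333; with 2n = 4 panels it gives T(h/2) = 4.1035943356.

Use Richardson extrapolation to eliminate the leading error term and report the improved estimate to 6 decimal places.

4.063992

Error is O(h^2); halving h shrinks it by 2^2 = 4.
Weighted: 16.4143773424 − 4.2224028333 = 12.1919745091
12.1919745091 ÷ 3 = 4.0639915030
Shift from A(h/2): −0.0396028326.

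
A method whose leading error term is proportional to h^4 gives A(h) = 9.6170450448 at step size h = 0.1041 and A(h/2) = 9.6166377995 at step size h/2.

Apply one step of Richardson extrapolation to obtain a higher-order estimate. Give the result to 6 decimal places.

9.616611

Error is O(h^4); halving h shrinks it by 2^4 = 16.
Difference of the inputs: 9.6166377995 − 9.6170450448 = -0.0004072453
Divide by 2^4 − 1 = 15: (-0.0004072453)/15 = -0.0000271497
R = 9.6166377995 − 0.0000271497 = 9.6166106498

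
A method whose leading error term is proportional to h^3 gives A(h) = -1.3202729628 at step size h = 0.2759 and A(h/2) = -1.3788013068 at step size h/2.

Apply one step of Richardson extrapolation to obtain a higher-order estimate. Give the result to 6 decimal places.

r = 3: numerator weight 8, denominator 7.
8·(-1.3788013068) = -11.0304104544; subtract (-1.3202729628) → -9.7101374916
Denominator 8 − 1 = 7.
Result: -1.3871624988
Gap between inputs: 5.853e-02; correction applied: −0.0083611920.

-1.387162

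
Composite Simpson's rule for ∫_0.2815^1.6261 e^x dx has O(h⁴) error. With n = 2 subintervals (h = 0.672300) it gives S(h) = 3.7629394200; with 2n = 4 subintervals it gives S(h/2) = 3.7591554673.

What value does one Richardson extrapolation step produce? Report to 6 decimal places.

3.758903

Order 4 gives 2^r = 16 and 2^r − 1 = 15.
2^4·A(h/2) = 60.1464874768; minus A(h) gives 56.3835480568.
Extrapolated: 56.3835480568 / 15 = 3.7589032038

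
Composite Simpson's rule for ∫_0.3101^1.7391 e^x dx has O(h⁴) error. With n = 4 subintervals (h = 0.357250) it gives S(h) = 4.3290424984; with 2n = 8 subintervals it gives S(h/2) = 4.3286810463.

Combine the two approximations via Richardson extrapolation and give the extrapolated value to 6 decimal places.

4.328657

r = 4, so 2^r = 16.
16 × 4.3286810463 = 69.2588967408; subtract 4.3290424984 → 64.9298542424
64.9298542424 ÷ 15 = 4.3286569495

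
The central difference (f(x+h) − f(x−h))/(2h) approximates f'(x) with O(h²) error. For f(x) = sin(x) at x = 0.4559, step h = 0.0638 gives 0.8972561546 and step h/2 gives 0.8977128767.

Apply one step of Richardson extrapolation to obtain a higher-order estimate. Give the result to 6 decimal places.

0.897865

Leading term ∝ h^2; use weight 4 = 2^2.
Weighted: 3.5908515068 − 0.8972561546 = 2.6935953522
R = 2.6935953522/3 = 0.8978651174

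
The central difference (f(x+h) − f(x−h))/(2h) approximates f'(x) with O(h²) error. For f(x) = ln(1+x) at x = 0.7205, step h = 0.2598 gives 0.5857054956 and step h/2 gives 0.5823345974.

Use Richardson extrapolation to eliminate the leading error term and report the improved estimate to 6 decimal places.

0.581211

Method order is 2; weight 2^2 = 4.
4*0.5823345974 = 2.3293383896; 2.3293383896 − 0.5857054956 = 1.7436328940
Divide by 2^2 − 1 = 3.
Extrapolated: 1.7436328940 / 3 = 0.5812109647
Gap between inputs: 3.371e-03; correction applied: −0.0011236327.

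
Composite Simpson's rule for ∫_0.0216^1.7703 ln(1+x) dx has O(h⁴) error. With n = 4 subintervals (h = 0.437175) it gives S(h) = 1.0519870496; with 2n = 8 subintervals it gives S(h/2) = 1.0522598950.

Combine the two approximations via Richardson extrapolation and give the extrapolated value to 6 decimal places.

1.052278

Order 4 gives 2^r = 16 and 2^r − 1 = 15.
16*1.0522598950 − 1.0519870496 = 15.7841712704
Divide by 2^4 − 1 = 15.
R = 15.7841712704/15 = 1.0522780847
Gap between inputs: 2.728e-04; correction applied: +0.0000181897.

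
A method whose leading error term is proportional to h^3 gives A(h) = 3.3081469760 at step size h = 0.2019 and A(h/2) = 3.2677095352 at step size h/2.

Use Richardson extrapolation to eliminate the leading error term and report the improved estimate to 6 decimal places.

3.261933

r = 3, so 2^r = 8.
Weighted: 26.1416762816 − 3.3081469760 = 22.8335293056
R = 22.8335293056/7 = 3.2619327579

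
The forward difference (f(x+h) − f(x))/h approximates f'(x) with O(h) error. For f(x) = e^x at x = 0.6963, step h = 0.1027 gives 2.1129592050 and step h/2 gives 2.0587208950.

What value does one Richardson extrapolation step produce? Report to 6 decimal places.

2.004483

r = 1: numerator weight 2, denominator 1.
2*2.0587208950 = 4.1174417900; subtract 2.1129592050 → 2.0044825850
2.0044825850 ÷ 1 = 2.0044825850
Shift from A(h/2): −0.0542383100.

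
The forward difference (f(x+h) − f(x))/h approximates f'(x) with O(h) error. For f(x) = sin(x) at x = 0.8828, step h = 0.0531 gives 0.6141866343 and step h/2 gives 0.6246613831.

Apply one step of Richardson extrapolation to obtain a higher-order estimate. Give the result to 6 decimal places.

The method has order 1: 2^1 = 2.
A(h/2) − A(h) = 0.6246613831 − 0.6141866343 = 0.0104747488
Divide by 2^1 − 1 = 1: 0.0104747488/1 = 0.0104747488
R = A(h/2) + (A(h/2) − A(h))/1 = 0.6246613831 + 0.0104747488 = 0.6351361319
Gap between inputs: 1.047e-02; correction applied: +0.0104747488.

0.635136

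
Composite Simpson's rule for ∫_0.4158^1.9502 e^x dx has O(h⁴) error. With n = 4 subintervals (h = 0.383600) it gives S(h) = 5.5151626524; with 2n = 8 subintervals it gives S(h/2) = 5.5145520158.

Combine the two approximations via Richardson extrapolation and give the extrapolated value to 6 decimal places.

5.514511

The method has order 4: 2^4 = 16.
16 × 5.5145520158 = 88.2328322528; 88.2328322528 − 5.5151626524 = 82.7176696004
Divide by 2^4 − 1 = 15.
R = 82.7176696004/15 = 5.5145113067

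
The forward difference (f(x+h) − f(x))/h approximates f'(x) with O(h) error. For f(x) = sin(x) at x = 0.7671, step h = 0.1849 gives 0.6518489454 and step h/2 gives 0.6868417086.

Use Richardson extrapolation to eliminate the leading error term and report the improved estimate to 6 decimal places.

0.721834

The method has order 1: 2^1 = 2.
2*0.6868417086 − 0.6518489454 = 0.7218344718
Denominator 2 − 1 = 1.
0.7218344718 ÷ 1 = 0.7218344718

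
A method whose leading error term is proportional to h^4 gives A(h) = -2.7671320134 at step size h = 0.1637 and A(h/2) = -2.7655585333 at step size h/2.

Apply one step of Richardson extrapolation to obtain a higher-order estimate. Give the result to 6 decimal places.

-2.765454

Error is O(h^4); halving h shrinks it by 2^4 = 16.
2^4·A(h/2) = -44.2489365328; minus A(h) gives -41.4818045194.
Denominator 16 − 1 = 15.
R = (-41.4818045194)/15 = -2.7654536346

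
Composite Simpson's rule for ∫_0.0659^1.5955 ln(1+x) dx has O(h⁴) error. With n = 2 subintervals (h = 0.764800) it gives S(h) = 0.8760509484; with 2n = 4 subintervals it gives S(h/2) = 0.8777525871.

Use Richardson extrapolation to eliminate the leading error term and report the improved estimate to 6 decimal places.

Method order is 4; weight 2^4 = 16.
Difference of the inputs: 0.8777525871 − 0.8760509484 = 0.0017016387
Correction (A(h/2) − A(h))/(16 − 1) = 0.0017016387/15 = 0.0001134426
R = 0.8777525871 + 0.0001134426 = 0.8778660297

0.877866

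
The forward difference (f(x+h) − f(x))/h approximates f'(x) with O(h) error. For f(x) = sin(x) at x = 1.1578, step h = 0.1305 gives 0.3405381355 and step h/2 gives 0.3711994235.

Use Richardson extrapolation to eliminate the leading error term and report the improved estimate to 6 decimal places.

0.401861

Order 1 gives 2^r = 2 and 2^r − 1 = 1.
2 × 0.3711994235 = 0.7423988470; 0.7423988470 − 0.3405381355 = 0.4018607115
(2 × 0.3711994235 − 0.3405381355)/(2 − 1) = 0.4018607115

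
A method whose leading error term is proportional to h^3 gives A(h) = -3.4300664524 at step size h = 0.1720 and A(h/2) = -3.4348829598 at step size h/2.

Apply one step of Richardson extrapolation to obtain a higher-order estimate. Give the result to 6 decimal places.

Order 3 gives 2^r = 8 and 2^r − 1 = 7.
A(h/2) − A(h) = -3.4348829598 − (-3.4300664524) = -0.0048165074
Correction (A(h/2) − A(h))/(8 − 1) = (-0.0048165074)/7 = -0.0006880725
R = -3.4348829598 − 0.0006880725 = -3.4355710323
Gap between inputs: 4.817e-03; correction applied: −0.0006880725.

-3.435571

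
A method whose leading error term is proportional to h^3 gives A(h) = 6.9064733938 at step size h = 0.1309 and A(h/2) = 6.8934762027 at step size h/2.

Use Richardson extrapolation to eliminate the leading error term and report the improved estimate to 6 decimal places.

Order 3 gives 2^r = 8 and 2^r − 1 = 7.
8*6.8934762027 = 55.1478096216; subtract 6.9064733938 → 48.2413362278
R = 48.2413362278/7 = 6.8916194611

6.891619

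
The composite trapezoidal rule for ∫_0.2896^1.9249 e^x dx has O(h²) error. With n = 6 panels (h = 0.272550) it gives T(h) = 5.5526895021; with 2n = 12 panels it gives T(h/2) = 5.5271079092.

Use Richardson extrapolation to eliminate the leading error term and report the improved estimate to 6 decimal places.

5.518581

Order 2 gives 2^r = 4 and 2^r − 1 = 3.
4*5.5271079092 = 22.1084316368; 22.1084316368 − 5.5526895021 = 16.5557421347
Divide by 2^2 − 1 = 3.
So the Richardson estimate is 5.5185807116.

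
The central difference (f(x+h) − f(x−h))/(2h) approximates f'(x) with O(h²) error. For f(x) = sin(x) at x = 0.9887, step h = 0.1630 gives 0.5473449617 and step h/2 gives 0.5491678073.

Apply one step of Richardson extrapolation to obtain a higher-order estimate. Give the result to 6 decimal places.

With r = 2 the leading error scales as h^2, so the weight is 2^2 = 4.
4 × 0.5491678073 = 2.1966712292; subtract 0.5473449617 → 1.6493262675
1.6493262675 ÷ 3 = 0.5497754225
Correction |R − A(h/2)| = 6.076e-04; gap |A(h/2) − A(h)| = 1.823e-03.

0.549775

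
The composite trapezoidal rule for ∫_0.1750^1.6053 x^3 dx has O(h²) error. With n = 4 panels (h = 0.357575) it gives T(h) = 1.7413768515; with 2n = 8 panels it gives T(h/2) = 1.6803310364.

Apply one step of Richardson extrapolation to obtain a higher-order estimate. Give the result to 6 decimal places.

1.659982

Leading term ∝ h^2; use weight 4 = 2^2.
Weighted: 6.7213241456 − 1.7413768515 = 4.9799472941
Denominator 4 − 1 = 3.
So the Richardson estimate is 1.6599824314.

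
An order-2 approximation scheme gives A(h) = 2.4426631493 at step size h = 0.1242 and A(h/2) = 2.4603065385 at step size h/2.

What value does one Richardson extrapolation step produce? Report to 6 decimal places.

Order 2 gives 2^r = 4 and 2^r − 1 = 3.
Numerator 4*A(h/2) − A(h) = 4*2.4603065385 − 2.4426631493 = 7.3985630047
Denominator 4 − 1 = 3.
7.3985630047 ÷ 3 = 2.4661876682

2.466188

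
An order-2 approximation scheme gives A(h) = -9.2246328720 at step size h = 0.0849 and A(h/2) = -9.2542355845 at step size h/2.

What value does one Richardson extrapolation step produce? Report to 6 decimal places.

-9.264103

With r = 2 the leading error scales as h^2, so the weight is 2^2 = 4.
4·(-9.2542355845) − (-9.2246328720) = -27.7923094660
Denominator 4 − 1 = 3.
(-27.7923094660) ÷ 3 = -9.2641031553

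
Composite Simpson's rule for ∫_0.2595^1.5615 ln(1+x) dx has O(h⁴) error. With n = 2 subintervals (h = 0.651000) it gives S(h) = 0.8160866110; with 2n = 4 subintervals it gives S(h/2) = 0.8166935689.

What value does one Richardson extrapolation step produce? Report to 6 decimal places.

0.816734

The method has order 4: 2^4 = 16.
16 × 0.8166935689 − 0.8160866110 = 12.2510104914
Divide by 2^4 − 1 = 15.
Extrapolated: 12.2510104914 / 15 = 0.8167340328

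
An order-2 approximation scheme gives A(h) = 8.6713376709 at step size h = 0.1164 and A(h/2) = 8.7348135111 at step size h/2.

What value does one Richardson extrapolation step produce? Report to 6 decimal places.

Method order is 2; weight 2^2 = 4.
4 × 8.7348135111 = 34.9392540444; 34.9392540444 − 8.6713376709 = 26.2679163735
Denominator 4 − 1 = 3.
26.2679163735 ÷ 3 = 8.7559721245

8.755972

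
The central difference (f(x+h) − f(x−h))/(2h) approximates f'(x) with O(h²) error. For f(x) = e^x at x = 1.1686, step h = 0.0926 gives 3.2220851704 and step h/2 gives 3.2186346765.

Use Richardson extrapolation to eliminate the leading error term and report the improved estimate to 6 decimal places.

r = 2: numerator weight 4, denominator 3.
Weighted: 12.8745387060 − 3.2220851704 = 9.6524535356
R = 9.6524535356/3 = 3.2174845119

3.217485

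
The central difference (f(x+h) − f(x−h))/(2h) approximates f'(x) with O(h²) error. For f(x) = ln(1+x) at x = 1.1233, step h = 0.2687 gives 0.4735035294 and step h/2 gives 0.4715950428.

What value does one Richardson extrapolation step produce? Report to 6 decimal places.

0.470959

With r = 2 the leading error scales as h^2, so the weight is 2^2 = 4.
2^2×A(h/2) = 1.8863801712; minus A(h) gives 1.4128766418.
Divide by 2^2 − 1 = 3.
Result: 0.4709588806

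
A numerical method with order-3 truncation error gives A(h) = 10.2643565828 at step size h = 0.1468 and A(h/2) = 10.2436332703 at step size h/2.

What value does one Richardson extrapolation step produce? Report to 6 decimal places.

10.240673

Order 3 gives 2^r = 8 and 2^r − 1 = 7.
8*10.2436332703 = 81.9490661624; 81.9490661624 − 10.2643565828 = 71.6847095796
71.6847095796 ÷ 7 = 10.2406727971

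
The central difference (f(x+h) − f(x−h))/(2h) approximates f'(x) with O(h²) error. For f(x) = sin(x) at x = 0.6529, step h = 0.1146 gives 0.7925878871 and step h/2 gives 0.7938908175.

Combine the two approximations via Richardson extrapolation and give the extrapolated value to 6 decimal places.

Leading term ∝ h^2; use weight 4 = 2^2.
Weighted: 3.1755632700 − 0.7925878871 = 2.3829753829
Denominator 4 − 1 = 3.
So the Richardson estimate is 0.7943251276.
Shift from A(h/2): +0.0004343101.

0.794325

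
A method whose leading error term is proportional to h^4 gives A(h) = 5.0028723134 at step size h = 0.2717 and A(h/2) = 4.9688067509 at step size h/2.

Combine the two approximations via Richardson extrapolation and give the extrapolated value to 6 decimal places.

Leading term ∝ h^4; use weight 16 = 2^4.
Difference of the inputs: 4.9688067509 − 5.0028723134 = -0.0340655625
Divide by 2^4 − 1 = 15: (-0.0340655625)/15 = -0.0022710375
R = A(h/2) + (A(h/2) − A(h))/15 = 4.9688067509 − 0.0022710375 = 4.9665357134

4.966536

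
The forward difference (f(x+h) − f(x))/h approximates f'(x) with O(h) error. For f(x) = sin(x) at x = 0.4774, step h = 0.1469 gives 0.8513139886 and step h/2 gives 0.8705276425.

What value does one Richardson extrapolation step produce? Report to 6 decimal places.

With r = 1 the leading error scales as h^1, so the weight is 2^1 = 2.
2*0.8705276425 − 0.8513139886 = 0.8897412964
0.8897412964 ÷ 1 = 0.8897412964
Correction |R − A(h/2)| = 1.921e-02; gap |A(h/2) − A(h)| = 1.921e-02.

0.889741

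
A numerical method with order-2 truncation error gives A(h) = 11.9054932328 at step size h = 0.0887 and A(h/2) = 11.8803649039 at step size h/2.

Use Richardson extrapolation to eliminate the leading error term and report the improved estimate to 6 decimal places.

11.871989

Order 2 gives 2^r = 4 and 2^r − 1 = 3.
Weighted: 47.5214596156 − 11.9054932328 = 35.6159663828
R = 35.6159663828/3 = 11.8719887943
Shift from A(h/2): −0.0083761096.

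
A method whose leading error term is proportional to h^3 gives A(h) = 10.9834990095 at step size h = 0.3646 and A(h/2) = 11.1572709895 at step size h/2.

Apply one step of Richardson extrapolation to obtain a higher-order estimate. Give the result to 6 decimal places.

11.182096

The method has order 3: 2^3 = 8.
2^3×A(h/2) = 89.2581679160; minus A(h) gives 78.2746689065.
Extrapolated: 78.2746689065 / 7 = 11.1820955581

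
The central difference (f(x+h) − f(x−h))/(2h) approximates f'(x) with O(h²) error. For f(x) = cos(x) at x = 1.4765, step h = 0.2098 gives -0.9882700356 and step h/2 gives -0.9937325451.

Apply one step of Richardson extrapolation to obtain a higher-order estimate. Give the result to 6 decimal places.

-0.995553

r = 2, so 2^r = 4.
2^2 × A(h/2) = -3.9749301804; minus A(h) gives -2.9866601448.
Denominator 4 − 1 = 3.
Result: -0.9955533816
Shift from A(h/2): −0.0018208365.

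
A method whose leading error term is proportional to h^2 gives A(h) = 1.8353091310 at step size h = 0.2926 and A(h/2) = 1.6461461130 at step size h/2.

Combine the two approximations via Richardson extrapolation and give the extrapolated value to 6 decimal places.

r = 2, so 2^r = 4.
Weighted: 6.5845844520 − 1.8353091310 = 4.7492753210
Divide by 2^2 − 1 = 3.
So the Richardson estimate is 1.5830917737.

1.583092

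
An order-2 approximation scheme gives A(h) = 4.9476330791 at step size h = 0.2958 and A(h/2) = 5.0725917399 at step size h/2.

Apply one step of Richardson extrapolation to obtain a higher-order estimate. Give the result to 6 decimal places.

5.114245

r = 2, so 2^r = 4.
2^2×A(h/2) = 20.2903669596; minus A(h) gives 15.3427338805.
Extrapolated: 15.3427338805 / 3 = 5.1142446268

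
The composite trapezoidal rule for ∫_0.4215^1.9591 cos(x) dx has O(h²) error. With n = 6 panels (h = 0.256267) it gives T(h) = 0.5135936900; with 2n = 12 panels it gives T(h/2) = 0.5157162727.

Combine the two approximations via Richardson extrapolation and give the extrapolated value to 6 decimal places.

The method has order 2: 2^2 = 4.
2^2*A(h/2) = 2.0628650908; minus A(h) gives 1.5492714008.
1.5492714008 ÷ 3 = 0.5164238003

0.516424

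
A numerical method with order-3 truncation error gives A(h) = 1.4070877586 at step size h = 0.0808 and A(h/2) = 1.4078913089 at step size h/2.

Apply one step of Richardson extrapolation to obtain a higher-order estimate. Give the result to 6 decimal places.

1.408006

Error is O(h^3); halving h shrinks it by 2^3 = 8.
Difference of the inputs: 1.4078913089 − 1.4070877586 = 0.0008035503
Divide by 2^3 − 1 = 7: 0.0008035503/7 = 0.0001147929
R = A(h/2) + (A(h/2) − A(h))/7 = 1.4078913089 + 0.0001147929 = 1.4080061018
Shift from A(h/2): +0.0001147929.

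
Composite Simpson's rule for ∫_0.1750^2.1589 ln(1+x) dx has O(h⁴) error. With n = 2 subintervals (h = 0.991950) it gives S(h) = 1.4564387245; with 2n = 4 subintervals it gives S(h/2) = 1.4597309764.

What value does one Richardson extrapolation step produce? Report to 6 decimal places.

1.459950

Leading term ∝ h^4; use weight 16 = 2^4.
Top: 16(1.4597309764) − (1.4564387245) = 21.8992568979
(16 × 1.4597309764 − 1.4564387245)/(16 − 1) = 1.4599504599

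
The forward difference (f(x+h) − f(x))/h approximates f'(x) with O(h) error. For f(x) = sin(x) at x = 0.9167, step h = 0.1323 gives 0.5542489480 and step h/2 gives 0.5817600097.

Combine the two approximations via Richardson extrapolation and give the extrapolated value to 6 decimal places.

Order 1 gives 2^r = 2 and 2^r − 1 = 1.
Weighted: 1.1635200194 − 0.5542489480 = 0.6092710714
R = 0.6092710714/1 = 0.6092710714
Shift from A(h/2): +0.0275110617.

0.609271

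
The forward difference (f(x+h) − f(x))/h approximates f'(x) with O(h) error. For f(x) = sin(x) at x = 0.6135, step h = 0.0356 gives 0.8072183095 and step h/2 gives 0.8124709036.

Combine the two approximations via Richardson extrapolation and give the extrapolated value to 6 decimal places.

0.817723

Error is O(h^1); halving h shrinks it by 2^1 = 2.
Numerator 2 × A(h/2) − A(h) = 2 × 0.8124709036 − 0.8072183095 = 0.8177234977
Extrapolated: 0.8177234977 / 1 = 0.8177234977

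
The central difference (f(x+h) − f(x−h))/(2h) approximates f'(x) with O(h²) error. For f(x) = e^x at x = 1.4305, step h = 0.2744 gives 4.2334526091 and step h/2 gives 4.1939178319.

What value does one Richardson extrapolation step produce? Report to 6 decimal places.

With r = 2 the leading error scales as h^2, so the weight is 2^2 = 4.
4 × 4.1939178319 − 4.2334526091 = 12.5422187185
Denominator 4 − 1 = 3.
So the Richardson estimate is 4.1807395728.

4.180740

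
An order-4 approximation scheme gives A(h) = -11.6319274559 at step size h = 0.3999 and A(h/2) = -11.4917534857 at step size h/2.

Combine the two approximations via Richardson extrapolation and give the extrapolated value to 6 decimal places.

-11.482409

Error is O(h^4); halving h shrinks it by 2^4 = 16.
Top: 16(-11.4917534857) − (-11.6319274559) = -172.2361283153
R = (-172.2361283153)/15 = -11.4824085544
Correction |R − A(h/2)| = 9.345e-03; gap |A(h/2) − A(h)| = 1.402e-01.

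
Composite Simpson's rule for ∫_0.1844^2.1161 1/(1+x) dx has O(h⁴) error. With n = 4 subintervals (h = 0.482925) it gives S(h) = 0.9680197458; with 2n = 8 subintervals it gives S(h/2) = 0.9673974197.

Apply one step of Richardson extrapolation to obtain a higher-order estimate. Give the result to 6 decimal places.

With r = 4 the leading error scales as h^4, so the weight is 2^4 = 16.
Top: 16(0.9673974197) − (0.9680197458) = 14.5103389694
Denominator 16 − 1 = 15.
(16·0.9673974197 − 0.9680197458)/(16 − 1) = 0.9673559313
Shift from A(h/2): −0.0000414884.

0.967356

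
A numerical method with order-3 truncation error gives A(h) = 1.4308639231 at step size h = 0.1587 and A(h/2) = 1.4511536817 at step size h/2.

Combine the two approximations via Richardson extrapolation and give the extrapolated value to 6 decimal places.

1.454052

r = 3: numerator weight 8, denominator 7.
8*1.4511536817 − 1.4308639231 = 10.1783655305
Divide by 2^3 − 1 = 7.
(8*1.4511536817 − 1.4308639231)/(8 − 1) = 1.4540522186
Shift from A(h/2): +0.0028985369.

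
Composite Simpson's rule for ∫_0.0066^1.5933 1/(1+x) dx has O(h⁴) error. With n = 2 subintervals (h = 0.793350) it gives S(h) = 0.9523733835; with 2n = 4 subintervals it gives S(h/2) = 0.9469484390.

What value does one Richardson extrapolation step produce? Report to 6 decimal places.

With r = 4 the leading error scales as h^4, so the weight is 2^4 = 16.
Weighted: 15.1511750240 − 0.9523733835 = 14.1988016405
Divide by 2^4 − 1 = 15.
Extrapolated: 14.1988016405 / 15 = 0.9465867760
Correction |R − A(h/2)| = 3.617e-04; gap |A(h/2) − A(h)| = 5.425e-03.

0.946587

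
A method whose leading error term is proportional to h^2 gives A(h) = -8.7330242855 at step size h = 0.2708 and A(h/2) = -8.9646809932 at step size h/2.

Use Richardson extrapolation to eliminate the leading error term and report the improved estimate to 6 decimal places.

-9.041900

With r = 2 the leading error scales as h^2, so the weight is 2^2 = 4.
4×(-8.9646809932) = -35.8587239728; subtract (-8.7330242855) → -27.1256996873
Divide by 2^2 − 1 = 3.
Result: -9.0418998958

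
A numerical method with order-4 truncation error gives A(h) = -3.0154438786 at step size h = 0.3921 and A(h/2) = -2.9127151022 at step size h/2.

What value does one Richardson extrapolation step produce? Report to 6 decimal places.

The method has order 4: 2^4 = 16.
Numerator 16×A(h/2) − A(h) = 16×(-2.9127151022) − (-3.0154438786) = -43.5879977566
Divide by 2^4 − 1 = 15.
(16×(-2.9127151022) − (-3.0154438786))/(16 − 1) = -2.9058665171

-2.905867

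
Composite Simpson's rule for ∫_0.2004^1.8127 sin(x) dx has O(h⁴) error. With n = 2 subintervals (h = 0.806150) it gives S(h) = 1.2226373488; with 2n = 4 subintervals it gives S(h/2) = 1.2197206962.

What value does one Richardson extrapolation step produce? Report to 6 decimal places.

1.219526

With r = 4 the leading error scales as h^4, so the weight is 2^4 = 16.
16 × 1.2197206962 = 19.5155311392; 19.5155311392 − 1.2226373488 = 18.2928937904
(16 × 1.2197206962 − 1.2226373488)/(16 − 1) = 1.2195262527
Gap between inputs: 2.917e-03; correction applied: −0.0001944435.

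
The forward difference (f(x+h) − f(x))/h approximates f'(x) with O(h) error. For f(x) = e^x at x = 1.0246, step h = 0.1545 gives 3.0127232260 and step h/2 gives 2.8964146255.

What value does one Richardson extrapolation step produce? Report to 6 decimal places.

2.780106

Error is O(h^1); halving h shrinks it by 2^1 = 2.
Top: 2(2.8964146255) − (3.0127232260) = 2.7801060250
Extrapolated: 2.7801060250 / 1 = 2.7801060250
Gap between inputs: 1.163e-01; correction applied: −0.1163086005.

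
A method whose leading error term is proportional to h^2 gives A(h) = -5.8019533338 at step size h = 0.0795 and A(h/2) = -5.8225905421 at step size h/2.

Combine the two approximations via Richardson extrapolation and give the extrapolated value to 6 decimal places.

-5.829470

Method order is 2; weight 2^2 = 4.
A(h/2) − A(h) = -5.8225905421 − (-5.8019533338) = -0.0206372083
Correction (A(h/2) − A(h))/(4 − 1) = (-0.0206372083)/3 = -0.0068790694
R = -5.8225905421 − 0.0068790694 = -5.8294696115
Shift from A(h/2): −0.0068790694.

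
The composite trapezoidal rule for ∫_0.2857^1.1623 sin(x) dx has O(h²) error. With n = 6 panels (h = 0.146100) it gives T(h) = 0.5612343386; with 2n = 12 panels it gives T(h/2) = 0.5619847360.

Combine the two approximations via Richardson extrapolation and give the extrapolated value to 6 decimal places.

0.562235

Method order is 2; weight 2^2 = 4.
Weighted: 2.2479389440 − 0.5612343386 = 1.6867046054
Divide by 2^2 − 1 = 3.
So the Richardson estimate is 0.5622348685.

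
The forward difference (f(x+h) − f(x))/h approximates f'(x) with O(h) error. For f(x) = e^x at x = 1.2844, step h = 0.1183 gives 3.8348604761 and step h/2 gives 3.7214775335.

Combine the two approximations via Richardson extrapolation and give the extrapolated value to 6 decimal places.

r = 1, so 2^r = 2.
Numerator 2 × A(h/2) − A(h) = 2 × 3.7214775335 − 3.8348604761 = 3.6080945909
Denominator 2 − 1 = 1.
3.6080945909 ÷ 1 = 3.6080945909

3.608095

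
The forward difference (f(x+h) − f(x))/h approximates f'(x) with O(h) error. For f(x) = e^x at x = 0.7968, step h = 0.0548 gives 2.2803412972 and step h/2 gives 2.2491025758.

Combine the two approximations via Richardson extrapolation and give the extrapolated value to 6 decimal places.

r = 1: numerator weight 2, denominator 1.
2^1 × A(h/2) = 4.4982051516; minus A(h) gives 2.2178638544.
Divide by 2^1 − 1 = 1.
R = 2.2178638544/1 = 2.2178638544
Correction |R − A(h/2)| = 3.124e-02; gap |A(h/2) − A(h)| = 3.124e-02.

2.217864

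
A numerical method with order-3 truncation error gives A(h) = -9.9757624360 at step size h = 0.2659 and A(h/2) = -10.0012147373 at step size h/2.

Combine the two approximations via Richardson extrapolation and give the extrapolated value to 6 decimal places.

-10.004851

With r = 3 the leading error scales as h^3, so the weight is 2^3 = 8.
8*(-10.0012147373) = -80.0097178984; subtract (-9.9757624360) → -70.0339554624
(-70.0339554624) ÷ 7 = -10.0048507803
Shift from A(h/2): −0.0036360430.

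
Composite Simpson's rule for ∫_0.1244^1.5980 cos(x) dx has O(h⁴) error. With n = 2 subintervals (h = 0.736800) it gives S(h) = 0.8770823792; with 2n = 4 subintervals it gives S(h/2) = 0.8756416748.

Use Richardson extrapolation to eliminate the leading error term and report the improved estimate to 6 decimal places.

Error is O(h^4); halving h shrinks it by 2^4 = 16.
Top: 16(0.8756416748) − (0.8770823792) = 13.1331844176
(16·0.8756416748 − 0.8770823792)/(16 − 1) = 0.8755456278

0.875546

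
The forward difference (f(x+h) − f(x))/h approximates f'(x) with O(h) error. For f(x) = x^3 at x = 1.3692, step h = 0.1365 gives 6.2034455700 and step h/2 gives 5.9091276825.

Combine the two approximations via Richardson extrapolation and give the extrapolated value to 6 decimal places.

5.614810

The method has order 1: 2^1 = 2.
2×5.9091276825 = 11.8182553650; 11.8182553650 − 6.2034455700 = 5.6148097950
(2×5.9091276825 − 6.2034455700)/(2 − 1) = 5.6148097950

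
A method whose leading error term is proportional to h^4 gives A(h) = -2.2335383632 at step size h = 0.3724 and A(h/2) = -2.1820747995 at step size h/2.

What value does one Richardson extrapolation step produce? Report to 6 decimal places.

-2.178644

Order 4 gives 2^r = 16 and 2^r − 1 = 15.
Difference of the inputs: -2.1820747995 − (-2.2335383632) = 0.0514635637
Correction (A(h/2) − A(h))/(16 − 1) = 0.0514635637/15 = 0.0034309042
R = A(h/2) + (A(h/2) − A(h))/15 = -2.1820747995 + 0.0034309042 = -2.1786438953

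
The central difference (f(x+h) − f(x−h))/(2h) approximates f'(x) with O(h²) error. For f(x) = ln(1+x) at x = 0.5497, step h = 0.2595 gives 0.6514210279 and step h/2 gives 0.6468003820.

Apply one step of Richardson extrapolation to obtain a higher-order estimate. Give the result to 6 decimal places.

The method has order 2: 2^2 = 4.
4*0.6468003820 = 2.5872015280; subtract 0.6514210279 → 1.9357805001
1.9357805001 ÷ 3 = 0.6452601667
Gap between inputs: 4.621e-03; correction applied: −0.0015402153.

0.645260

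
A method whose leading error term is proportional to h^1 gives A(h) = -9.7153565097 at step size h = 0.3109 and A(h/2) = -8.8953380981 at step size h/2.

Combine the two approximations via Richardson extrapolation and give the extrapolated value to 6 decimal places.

-8.075320

r = 1, so 2^r = 2.
2×(-8.8953380981) = -17.7906761962; subtract (-9.7153565097) → -8.0753196865
(-8.0753196865) ÷ 1 = -8.0753196865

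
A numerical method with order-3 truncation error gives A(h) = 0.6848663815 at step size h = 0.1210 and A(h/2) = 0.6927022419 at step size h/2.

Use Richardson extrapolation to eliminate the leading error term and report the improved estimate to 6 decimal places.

With r = 3 the leading error scales as h^3, so the weight is 2^3 = 8.
8·0.6927022419 = 5.5416179352; 5.5416179352 − 0.6848663815 = 4.8567515537
Divide by 2^3 − 1 = 7.
Result: 0.6938216505
Gap between inputs: 7.836e-03; correction applied: +0.0011194086.

0.693822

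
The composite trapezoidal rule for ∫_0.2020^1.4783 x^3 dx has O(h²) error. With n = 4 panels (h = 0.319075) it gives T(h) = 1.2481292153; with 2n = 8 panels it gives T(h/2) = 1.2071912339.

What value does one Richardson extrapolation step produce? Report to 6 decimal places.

1.193545

Method order is 2; weight 2^2 = 4.
Numerator 4×A(h/2) − A(h) = 4×1.2071912339 − 1.2481292153 = 3.5806357203
Denominator 4 − 1 = 3.
So the Richardson estimate is 1.1935452401.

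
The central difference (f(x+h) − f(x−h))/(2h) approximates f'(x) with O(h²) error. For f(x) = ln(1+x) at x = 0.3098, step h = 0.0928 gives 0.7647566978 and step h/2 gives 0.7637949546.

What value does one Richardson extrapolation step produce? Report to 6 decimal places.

r = 2, so 2^r = 4.
2^2×A(h/2) = 3.0551798184; minus A(h) gives 2.2904231206.
Denominator 4 − 1 = 3.
2.2904231206 ÷ 3 = 0.7634743735

0.763474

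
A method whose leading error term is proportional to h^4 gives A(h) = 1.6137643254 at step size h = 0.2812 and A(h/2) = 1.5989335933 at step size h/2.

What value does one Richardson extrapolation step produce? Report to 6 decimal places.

1.597945

r = 4, so 2^r = 16.
16×1.5989335933 = 25.5829374928; subtract 1.6137643254 → 23.9691731674
Divide by 2^4 − 1 = 15.
So the Richardson estimate is 1.5979448778.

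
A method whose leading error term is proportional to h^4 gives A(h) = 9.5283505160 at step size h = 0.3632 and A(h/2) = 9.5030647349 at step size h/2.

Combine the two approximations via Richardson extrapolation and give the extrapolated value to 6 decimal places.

9.501379

The method has order 4: 2^4 = 16.
2^4·A(h/2) = 152.0490357584; minus A(h) gives 142.5206852424.
Extrapolated: 142.5206852424 / 15 = 9.5013790162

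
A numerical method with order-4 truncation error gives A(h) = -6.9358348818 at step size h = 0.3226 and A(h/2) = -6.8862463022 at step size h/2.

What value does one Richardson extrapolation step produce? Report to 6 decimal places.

The method has order 4: 2^4 = 16.
Weighted: (-110.1799408352) − (-6.9358348818) = -103.2441059534
R = (-103.2441059534)/15 = -6.8829403969
Gap between inputs: 4.959e-02; correction applied: +0.0033059053.

-6.882940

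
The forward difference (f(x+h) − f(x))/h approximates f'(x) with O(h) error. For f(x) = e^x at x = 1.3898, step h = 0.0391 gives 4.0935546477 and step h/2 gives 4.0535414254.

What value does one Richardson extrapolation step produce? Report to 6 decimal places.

The method has order 1: 2^1 = 2.
Difference of the inputs: 4.0535414254 − 4.0935546477 = -0.0400132223
Correction (A(h/2) − A(h))/(2 − 1) = (-0.0400132223)/1 = -0.0400132223
R = 4.0535414254 − 0.0400132223 = 4.0135282031
Shift from A(h/2): −0.0400132223.

4.013528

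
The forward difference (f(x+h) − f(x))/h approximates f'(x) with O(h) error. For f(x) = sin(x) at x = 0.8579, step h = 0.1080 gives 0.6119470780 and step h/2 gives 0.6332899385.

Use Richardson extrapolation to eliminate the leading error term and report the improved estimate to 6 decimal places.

The method has order 1: 2^1 = 2.
2 × 0.6332899385 − 0.6119470780 = 0.6546327990
Extrapolated: 0.6546327990 / 1 = 0.6546327990

0.654633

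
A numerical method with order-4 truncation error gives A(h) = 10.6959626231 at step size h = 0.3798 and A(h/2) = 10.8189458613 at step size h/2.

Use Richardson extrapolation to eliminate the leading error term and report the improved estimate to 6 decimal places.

10.827145

With r = 4 the leading error scales as h^4, so the weight is 2^4 = 16.
Numerator 16×A(h/2) − A(h) = 16×10.8189458613 − 10.6959626231 = 162.4071711577
(16×10.8189458613 − 10.6959626231)/(16 − 1) = 10.8271447438
Shift from A(h/2): +0.0081988825.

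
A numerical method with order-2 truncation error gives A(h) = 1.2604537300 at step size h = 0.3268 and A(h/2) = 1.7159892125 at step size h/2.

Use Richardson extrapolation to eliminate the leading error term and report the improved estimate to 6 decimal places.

1.867834

With r = 2 the leading error scales as h^2, so the weight is 2^2 = 4.
4*1.7159892125 = 6.8639568500; 6.8639568500 − 1.2604537300 = 5.6035031200
Extrapolated: 5.6035031200 / 3 = 1.8678343733
Gap between inputs: 4.555e-01; correction applied: +0.1518451608.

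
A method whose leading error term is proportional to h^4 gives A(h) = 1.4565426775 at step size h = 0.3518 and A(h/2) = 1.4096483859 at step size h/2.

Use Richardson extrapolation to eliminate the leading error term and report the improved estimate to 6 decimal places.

1.406522

Error is O(h^4); halving h shrinks it by 2^4 = 16.
16×1.4096483859 = 22.5543741744; subtract 1.4565426775 → 21.0978314969
R = 21.0978314969/15 = 1.4065220998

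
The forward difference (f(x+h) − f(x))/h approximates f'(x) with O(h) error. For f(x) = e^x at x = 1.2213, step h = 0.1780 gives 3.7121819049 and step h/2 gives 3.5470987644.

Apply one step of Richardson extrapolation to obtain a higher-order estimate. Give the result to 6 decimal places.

3.382016

Order 1 gives 2^r = 2 and 2^r − 1 = 1.
2·3.5470987644 = 7.0941975288; subtract 3.7121819049 → 3.3820156239
Denominator 2 − 1 = 1.
So the Richardson estimate is 3.3820156239.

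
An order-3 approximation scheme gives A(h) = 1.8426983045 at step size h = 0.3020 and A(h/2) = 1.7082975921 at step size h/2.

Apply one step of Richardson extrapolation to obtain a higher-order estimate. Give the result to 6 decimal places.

1.689097

The method has order 3: 2^3 = 8.
2^3·A(h/2) = 13.6663807368; minus A(h) gives 11.8236824323.
Extrapolated: 11.8236824323 / 7 = 1.6890974903
Gap between inputs: 1.344e-01; correction applied: −0.0192001018.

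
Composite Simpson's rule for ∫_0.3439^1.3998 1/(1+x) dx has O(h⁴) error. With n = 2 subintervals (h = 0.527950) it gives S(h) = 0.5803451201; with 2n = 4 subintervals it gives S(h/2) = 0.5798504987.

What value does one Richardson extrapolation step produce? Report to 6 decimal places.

Method order is 4; weight 2^4 = 16.
Difference of the inputs: 0.5798504987 − 0.5803451201 = -0.0004946214
Correction (A(h/2) − A(h))/(16 − 1) = (-0.0004946214)/15 = -0.0000329748
R = A(h/2) + (A(h/2) − A(h))/15 = 0.5798504987 − 0.0000329748 = 0.5798175239

0.579818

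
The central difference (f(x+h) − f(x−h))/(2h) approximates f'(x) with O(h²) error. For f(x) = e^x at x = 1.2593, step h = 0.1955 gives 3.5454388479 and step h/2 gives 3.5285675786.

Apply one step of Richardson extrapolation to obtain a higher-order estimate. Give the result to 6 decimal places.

The method has order 2: 2^2 = 4.
4*3.5285675786 = 14.1142703144; subtract 3.5454388479 → 10.5688314665
R = 10.5688314665/3 = 3.5229438222

3.522944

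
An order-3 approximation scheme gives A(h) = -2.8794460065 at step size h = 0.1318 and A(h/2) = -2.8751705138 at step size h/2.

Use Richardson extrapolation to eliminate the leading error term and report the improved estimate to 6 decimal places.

r = 3: numerator weight 8, denominator 7.
8·(-2.8751705138) − (-2.8794460065) = -20.1219181039
(8·(-2.8751705138) − (-2.8794460065))/(8 − 1) = -2.8745597291
Correction |R − A(h/2)| = 6.108e-04; gap |A(h/2) − A(h)| = 4.275e-03.

-2.874560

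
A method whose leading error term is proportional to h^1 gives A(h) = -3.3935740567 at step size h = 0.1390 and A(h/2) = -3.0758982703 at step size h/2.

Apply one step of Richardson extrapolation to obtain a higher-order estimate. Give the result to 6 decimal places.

With r = 1 the leading error scales as h^1, so the weight is 2^1 = 2.
2 × (-3.0758982703) = -6.1517965406; (-6.1517965406) − (-3.3935740567) = -2.7582224839
(2 × (-3.0758982703) − (-3.3935740567))/(2 − 1) = -2.7582224839

-2.758222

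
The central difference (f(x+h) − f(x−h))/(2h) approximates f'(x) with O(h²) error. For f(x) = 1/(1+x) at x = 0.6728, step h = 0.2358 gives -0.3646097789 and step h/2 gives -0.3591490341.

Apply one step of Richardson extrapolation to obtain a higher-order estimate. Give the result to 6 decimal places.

-0.357329

Error is O(h^2); halving h shrinks it by 2^2 = 4.
Weighted: (-1.4365961364) − (-0.3646097789) = -1.0719863575
Divide by 2^2 − 1 = 3.
(4·(-0.3591490341) − (-0.3646097789))/(4 − 1) = -0.3573287858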